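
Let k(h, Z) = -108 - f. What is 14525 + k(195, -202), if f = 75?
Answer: 14342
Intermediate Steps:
k(h, Z) = -183 (k(h, Z) = -108 - 1*75 = -108 - 75 = -183)
14525 + k(195, -202) = 14525 - 183 = 14342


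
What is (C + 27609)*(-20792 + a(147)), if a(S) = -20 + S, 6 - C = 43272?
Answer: 323551905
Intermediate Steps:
C = -43266 (C = 6 - 1*43272 = 6 - 43272 = -43266)
(C + 27609)*(-20792 + a(147)) = (-43266 + 27609)*(-20792 + (-20 + 147)) = -15657*(-20792 + 127) = -15657*(-20665) = 323551905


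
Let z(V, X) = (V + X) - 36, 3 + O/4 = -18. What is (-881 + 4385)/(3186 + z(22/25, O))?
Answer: 5475/4792 ≈ 1.1425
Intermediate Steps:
O = -84 (O = -12 + 4*(-18) = -12 - 72 = -84)
z(V, X) = -36 + V + X
(-881 + 4385)/(3186 + z(22/25, O)) = (-881 + 4385)/(3186 + (-36 + 22/25 - 84)) = 3504/(3186 + (-36 + 22*(1/25) - 84)) = 3504/(3186 + (-36 + 22/25 - 84)) = 3504/(3186 - 2978/25) = 3504/(76672/25) = 3504*(25/76672) = 5475/4792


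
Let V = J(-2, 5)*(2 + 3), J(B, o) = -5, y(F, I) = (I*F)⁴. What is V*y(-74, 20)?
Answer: -119946304000000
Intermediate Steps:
y(F, I) = F⁴*I⁴ (y(F, I) = (F*I)⁴ = F⁴*I⁴)
V = -25 (V = -5*(2 + 3) = -5*5 = -25)
V*y(-74, 20) = -25*(-74)⁴*20⁴ = -749664400*160000 = -25*4797852160000 = -119946304000000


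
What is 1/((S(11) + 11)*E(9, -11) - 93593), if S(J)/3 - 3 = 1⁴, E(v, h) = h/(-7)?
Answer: -7/654898 ≈ -1.0689e-5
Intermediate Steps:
E(v, h) = -h/7 (E(v, h) = h*(-⅐) = -h/7)
S(J) = 12 (S(J) = 9 + 3*1⁴ = 9 + 3*1 = 9 + 3 = 12)
1/((S(11) + 11)*E(9, -11) - 93593) = 1/((12 + 11)*(-⅐*(-11)) - 93593) = 1/(23*(11/7) - 93593) = 1/(253/7 - 93593) = 1/(-654898/7) = -7/654898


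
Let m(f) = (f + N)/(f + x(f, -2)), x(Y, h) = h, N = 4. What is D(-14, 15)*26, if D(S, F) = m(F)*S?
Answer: -532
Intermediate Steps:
m(f) = (4 + f)/(-2 + f) (m(f) = (f + 4)/(f - 2) = (4 + f)/(-2 + f))
D(S, F) = S*(4 + F)/(-2 + F) (D(S, F) = ((4 + F)/(-2 + F))*S = S*(4 + F)/(-2 + F))
D(-14, 15)*26 = -14*(4 + 15)/(-2 + 15)*26 = -14*19/13*26 = -14*1/13*19*26 = -266/13*26 = -532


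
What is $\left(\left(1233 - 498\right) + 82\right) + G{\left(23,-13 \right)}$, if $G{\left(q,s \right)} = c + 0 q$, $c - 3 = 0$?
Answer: $820$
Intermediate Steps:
$c = 3$ ($c = 3 + 0 = 3$)
$G{\left(q,s \right)} = 3$ ($G{\left(q,s \right)} = 3 + 0 q = 3 + 0 = 3$)
$\left(\left(1233 - 498\right) + 82\right) + G{\left(23,-13 \right)} = \left(\left(1233 - 498\right) + 82\right) + 3 = \left(735 + 82\right) + 3 = 817 + 3 = 820$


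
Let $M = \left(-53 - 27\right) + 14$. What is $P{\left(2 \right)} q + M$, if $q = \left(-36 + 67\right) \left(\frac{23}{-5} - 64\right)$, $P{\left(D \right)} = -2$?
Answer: $\frac{20936}{5} \approx 4187.2$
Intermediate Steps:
$q = - \frac{10633}{5}$ ($q = 31 \left(23 \left(- \frac{1}{5}\right) - 64\right) = 31 \left(- \frac{23}{5} - 64\right) = 31 \left(- \frac{343}{5}\right) = - \frac{10633}{5} \approx -2126.6$)
$M = -66$ ($M = -80 + 14 = -66$)
$P{\left(2 \right)} q + M = \left(-2\right) \left(- \frac{10633}{5}\right) - 66 = \frac{21266}{5} - 66 = \frac{20936}{5}$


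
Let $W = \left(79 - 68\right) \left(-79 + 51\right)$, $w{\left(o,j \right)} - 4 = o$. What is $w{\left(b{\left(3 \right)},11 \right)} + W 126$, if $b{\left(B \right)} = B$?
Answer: $-38801$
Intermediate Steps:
$w{\left(o,j \right)} = 4 + o$
$W = -308$ ($W = 11 \left(-28\right) = -308$)
$w{\left(b{\left(3 \right)},11 \right)} + W 126 = \left(4 + 3\right) - 38808 = 7 - 38808 = -38801$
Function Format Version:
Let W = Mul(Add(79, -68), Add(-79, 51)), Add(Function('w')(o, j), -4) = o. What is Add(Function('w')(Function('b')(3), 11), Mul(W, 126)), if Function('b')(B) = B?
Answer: -38801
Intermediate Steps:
Function('w')(o, j) = Add(4, o)
W = -308 (W = Mul(11, -28) = -308)
Add(Function('w')(Function('b')(3), 11), Mul(W, 126)) = Add(Add(4, 3), Mul(-308, 126)) = Add(7, -38808) = -38801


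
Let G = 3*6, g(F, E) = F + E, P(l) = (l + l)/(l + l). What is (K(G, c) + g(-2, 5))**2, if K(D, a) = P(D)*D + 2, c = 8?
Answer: 529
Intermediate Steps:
P(l) = 1 (P(l) = (2*l)/((2*l)) = (2*l)*(1/(2*l)) = 1)
g(F, E) = E + F
G = 18
K(D, a) = 2 + D (K(D, a) = 1*D + 2 = D + 2 = 2 + D)
(K(G, c) + g(-2, 5))**2 = ((2 + 18) + (5 - 2))**2 = (20 + 3)**2 = 23**2 = 529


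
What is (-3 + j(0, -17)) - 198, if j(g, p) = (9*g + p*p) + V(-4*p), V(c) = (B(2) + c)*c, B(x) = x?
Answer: 4848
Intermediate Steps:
V(c) = c*(2 + c) (V(c) = (2 + c)*c = c*(2 + c))
j(g, p) = p² + 9*g - 4*p*(2 - 4*p) (j(g, p) = (9*g + p*p) + (-4*p)*(2 - 4*p) = (9*g + p²) - 4*p*(2 - 4*p) = (p² + 9*g) - 4*p*(2 - 4*p) = p² + 9*g - 4*p*(2 - 4*p))
(-3 + j(0, -17)) - 198 = (-3 + (-8*(-17) + 9*0 + 17*(-17)²)) - 198 = (-3 + (136 + 0 + 17*289)) - 198 = (-3 + (136 + 0 + 4913)) - 198 = (-3 + 5049) - 198 = 5046 - 198 = 4848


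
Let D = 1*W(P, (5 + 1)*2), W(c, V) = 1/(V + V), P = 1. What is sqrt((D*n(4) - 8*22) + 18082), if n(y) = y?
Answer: sqrt(644622)/6 ≈ 133.81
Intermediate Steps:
W(c, V) = 1/(2*V)
D = 1/24 (D = 1*(1/(2*(((5 + 1)*2)))) = 1*(1/(2*((6*2)))) = 1*((1/2)/12) = 1*((1/2)*(1/12)) = 1*(1/24) = 1/24 ≈ 0.041667)
sqrt((D*n(4) - 8*22) + 18082) = sqrt(((1/24)*4 - 8*22) + 18082) = sqrt((1/6 - 176) + 18082) = sqrt(-1055/6 + 18082) = sqrt(107437/6) = sqrt(644622)/6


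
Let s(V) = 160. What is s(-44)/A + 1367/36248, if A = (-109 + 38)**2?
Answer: 12690727/182726168 ≈ 0.069452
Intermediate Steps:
A = 5041 (A = (-71)**2 = 5041)
s(-44)/A + 1367/36248 = 160/5041 + 1367/36248 = 12690727/182726168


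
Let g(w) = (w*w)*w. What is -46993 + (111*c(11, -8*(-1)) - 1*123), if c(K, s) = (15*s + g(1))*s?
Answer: 60332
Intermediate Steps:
g(w) = w**3 (g(w) = w**2*w = w**3)
c(K, s) = s*(1 + 15*s) (c(K, s) = (15*s + 1**3)*s = (15*s + 1)*s = (1 + 15*s)*s = s*(1 + 15*s))
-46993 + (111*c(11, -8*(-1)) - 1*123) = -46993 + (111*((-8*(-1))*(1 + 15*(-8*(-1)))) - 1*123) = -46993 + (111*(8*(1 + 15*8)) - 123) = -46993 + (111*(8*(1 + 120)) - 123) = -46993 + (111*(8*121) - 123) = -46993 + (111*968 - 123) = -46993 + (107448 - 123) = -46993 + 107325 = 60332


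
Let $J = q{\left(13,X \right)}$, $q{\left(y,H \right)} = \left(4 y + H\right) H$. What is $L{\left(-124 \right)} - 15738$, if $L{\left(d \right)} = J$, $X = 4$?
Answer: $-15514$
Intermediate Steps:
$q{\left(y,H \right)} = H \left(H + 4 y\right)$ ($q{\left(y,H \right)} = \left(H + 4 y\right) H = H \left(H + 4 y\right)$)
$J = 224$ ($J = 4 \left(4 + 4 \cdot 13\right) = 4 \left(4 + 52\right) = 4 \cdot 56 = 224$)
$L{\left(d \right)} = 224$
$L{\left(-124 \right)} - 15738 = 224 - 15738 = -15514$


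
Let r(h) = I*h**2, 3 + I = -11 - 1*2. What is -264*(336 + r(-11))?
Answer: 422400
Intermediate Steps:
I = -16 (I = -3 + (-11 - 1*2) = -3 + (-11 - 2) = -3 - 13 = -16)
r(h) = -16*h**2
-264*(336 + r(-11)) = -264*(336 - 16*(-11)**2) = -264*(336 - 16*121) = -264*(336 - 1936) = -264*(-1600) = 422400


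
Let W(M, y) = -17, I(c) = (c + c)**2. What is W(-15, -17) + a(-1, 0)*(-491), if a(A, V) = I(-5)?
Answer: -49117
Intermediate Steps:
I(c) = 4*c**2 (I(c) = (2*c)**2 = 4*c**2)
a(A, V) = 100 (a(A, V) = 4*(-5)**2 = 4*25 = 100)
W(-15, -17) + a(-1, 0)*(-491) = -17 + 100*(-491) = -17 - 49100 = -49117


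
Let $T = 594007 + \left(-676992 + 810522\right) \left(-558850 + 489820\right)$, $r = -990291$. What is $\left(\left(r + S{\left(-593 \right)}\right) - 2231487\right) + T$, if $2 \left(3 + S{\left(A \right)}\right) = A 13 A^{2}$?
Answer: $- \frac{21151269489}{2} \approx -1.0576 \cdot 10^{10}$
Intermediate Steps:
$S{\left(A \right)} = -3 + \frac{13 A^{3}}{2}$ ($S{\left(A \right)} = -3 + \frac{A 13 A^{2}}{2} = -3 + \frac{13 A A^{2}}{2} = -3 + \frac{13 A^{3}}{2}$)
$T = -9216981893$ ($T = 594007 + 133530 \left(-69030\right) = 594007 - 9217575900 = -9216981893$)
$\left(\left(r + S{\left(-593 \right)}\right) - 2231487\right) + T = \left(\left(-990291 + \left(-3 + \frac{13 \left(-593\right)^{3}}{2}\right)\right) - 2231487\right) - 9216981893 = \left(\left(-990291 + \left(-3 + \frac{13}{2} \left(-208527857\right)\right)\right) - 2231487\right) - 9216981893 = \left(\left(-990291 - \frac{2710862147}{2}\right) - 2231487\right) - 9216981893 = \left(- \frac{2712842729}{2} - 2231487\right) - 9216981893 = - \frac{2717305703}{2} - 9216981893 = - \frac{21151269489}{2}$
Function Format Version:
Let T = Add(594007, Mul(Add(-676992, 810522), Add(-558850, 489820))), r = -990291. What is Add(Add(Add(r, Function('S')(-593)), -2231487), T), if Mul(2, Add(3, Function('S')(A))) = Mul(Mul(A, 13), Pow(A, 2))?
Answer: Rational(-21151269489, 2) ≈ -1.0576e+10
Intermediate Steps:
Function('S')(A) = Add(-3, Mul(Rational(13, 2), Pow(A, 3))) (Function('S')(A) = Add(-3, Mul(Rational(1, 2), Mul(Mul(A, 13), Pow(A, 2)))) = Add(-3, Mul(Rational(1, 2), Mul(Mul(13, A), Pow(A, 2)))) = Add(-3, Mul(Rational(1, 2), Mul(13, Pow(A, 3)))) = Add(-3, Mul(Rational(13, 2), Pow(A, 3))))
T = -9216981893 (T = Add(594007, Mul(133530, -69030)) = Add(594007, -9217575900) = -9216981893)
Add(Add(Add(r, Function('S')(-593)), -2231487), T) = Add(Add(Add(-990291, Add(-3, Mul(Rational(13, 2), Pow(-593, 3)))), -2231487), -9216981893) = Add(Add(Add(-990291, Add(-3, Mul(Rational(13, 2), -208527857))), -2231487), -9216981893) = Add(Add(Add(-990291, Add(-3, Rational(-2710862141, 2))), -2231487), -9216981893) = Add(Add(Add(-990291, Rational(-2710862147, 2)), -2231487), -9216981893) = Add(Add(Rational(-2712842729, 2), -2231487), -9216981893) = Add(Rational(-2717305703, 2), -9216981893) = Rational(-21151269489, 2)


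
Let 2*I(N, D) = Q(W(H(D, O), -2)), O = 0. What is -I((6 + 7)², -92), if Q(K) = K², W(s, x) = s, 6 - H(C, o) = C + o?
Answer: -4802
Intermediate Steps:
H(C, o) = 6 - C - o (H(C, o) = 6 - (C + o) = 6 + (-C - o) = 6 - C - o)
I(N, D) = (6 - D)²/2 (I(N, D) = (6 - D - 1*0)²/2 = (6 - D + 0)²/2 = (6 - D)²/2)
-I((6 + 7)², -92) = -(-6 - 92)²/2 = -(-98)²/2 = -9604/2 = -1*4802 = -4802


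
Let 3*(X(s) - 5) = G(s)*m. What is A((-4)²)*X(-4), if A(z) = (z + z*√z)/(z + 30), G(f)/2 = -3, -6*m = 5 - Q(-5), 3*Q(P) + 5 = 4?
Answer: 2440/207 ≈ 11.787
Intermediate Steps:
Q(P) = -⅓ (Q(P) = -5/3 + (⅓)*4 = -5/3 + 4/3 = -⅓)
m = -8/9 (m = -(5 - 1*(-⅓))/6 = -(5 + ⅓)/6 = -⅙*16/3 = -8/9 ≈ -0.88889)
G(f) = -6 (G(f) = 2*(-3) = -6)
A(z) = (z + z^(3/2))/(30 + z)
X(s) = 61/9 (X(s) = 5 + (-6*(-8/9))/3 = 5 + (⅓)*(16/3) = 5 + 16/9 = 61/9)
A((-4)²)*X(-4) = (((-4)² + ((-4)²)^(3/2))/(30 + (-4)²))*(61/9) = ((16 + 16^(3/2))/(30 + 16))*(61/9) = ((16 + 64)/46)*(61/9) = ((1/46)*80)*(61/9) = (40/23)*(61/9) = 2440/207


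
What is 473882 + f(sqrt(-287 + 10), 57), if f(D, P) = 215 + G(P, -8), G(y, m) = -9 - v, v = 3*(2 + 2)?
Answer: 474076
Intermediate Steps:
v = 12 (v = 3*4 = 12)
G(y, m) = -21 (G(y, m) = -9 - 1*12 = -9 - 12 = -21)
f(D, P) = 194 (f(D, P) = 215 - 21 = 194)
473882 + f(sqrt(-287 + 10), 57) = 473882 + 194 = 474076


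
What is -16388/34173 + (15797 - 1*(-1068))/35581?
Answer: -6773783/1215909513 ≈ -0.0055710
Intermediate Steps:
-16388/34173 + (15797 - 1*(-1068))/35581 = -16388*1/34173 + (15797 + 1068)*(1/35581) = -16388/34173 + 16865*(1/35581) = -16388/34173 + 16865/35581 = -6773783/1215909513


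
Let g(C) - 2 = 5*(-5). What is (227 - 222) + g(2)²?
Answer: 534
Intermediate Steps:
g(C) = -23 (g(C) = 2 + 5*(-5) = 2 - 25 = -23)
(227 - 222) + g(2)² = (227 - 222) + (-23)² = 5 + 529 = 534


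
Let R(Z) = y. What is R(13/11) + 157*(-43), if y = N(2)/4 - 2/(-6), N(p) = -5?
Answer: -81023/12 ≈ -6751.9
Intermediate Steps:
y = -11/12 (y = -5/4 - 2/(-6) = -5*¼ - 2*(-⅙) = -5/4 + ⅓ = -11/12 ≈ -0.91667)
R(Z) = -11/12
R(13/11) + 157*(-43) = -11/12 + 157*(-43) = -11/12 - 6751 = -81023/12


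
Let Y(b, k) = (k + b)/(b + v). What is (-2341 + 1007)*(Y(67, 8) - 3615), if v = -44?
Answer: 4818060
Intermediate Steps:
Y(b, k) = (b + k)/(-44 + b) (Y(b, k) = (k + b)/(b - 44) = (b + k)/(-44 + b))
(-2341 + 1007)*(Y(67, 8) - 3615) = (-2341 + 1007)*((67 + 8)/(-44 + 67) - 3615) = -1334*(75/23 - 3615) = -1334*(-83070/23) = 4818060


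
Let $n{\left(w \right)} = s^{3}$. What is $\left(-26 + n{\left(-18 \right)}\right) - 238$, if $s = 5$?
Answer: $-139$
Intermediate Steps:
$n{\left(w \right)} = 125$ ($n{\left(w \right)} = 5^{3} = 125$)
$\left(-26 + n{\left(-18 \right)}\right) - 238 = \left(-26 + 125\right) - 238 = 99 - 238 = -139$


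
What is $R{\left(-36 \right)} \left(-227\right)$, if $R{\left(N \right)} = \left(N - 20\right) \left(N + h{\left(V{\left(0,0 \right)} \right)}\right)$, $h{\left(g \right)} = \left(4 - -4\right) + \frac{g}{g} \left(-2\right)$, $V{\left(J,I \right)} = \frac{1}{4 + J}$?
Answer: $-381360$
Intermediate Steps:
$h{\left(g \right)} = 6$ ($h{\left(g \right)} = \left(4 + 4\right) + 1 \left(-2\right) = 8 - 2 = 6$)
$R{\left(N \right)} = \left(-20 + N\right) \left(6 + N\right)$ ($R{\left(N \right)} = \left(N - 20\right) \left(N + 6\right) = \left(-20 + N\right) \left(6 + N\right)$)
$R{\left(-36 \right)} \left(-227\right) = \left(-120 + \left(-36\right)^{2} - -504\right) \left(-227\right) = \left(-120 + 1296 + 504\right) \left(-227\right) = 1680 \left(-227\right) = -381360$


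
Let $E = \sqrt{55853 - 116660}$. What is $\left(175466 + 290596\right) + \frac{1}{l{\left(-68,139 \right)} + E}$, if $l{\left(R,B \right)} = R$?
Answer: $\frac{30494902654}{65431} - \frac{i \sqrt{60807}}{65431} \approx 4.6606 \cdot 10^{5} - 0.0037687 i$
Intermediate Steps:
$E = i \sqrt{60807}$ ($E = \sqrt{-60807} = i \sqrt{60807} \approx 246.59 i$)
$\left(175466 + 290596\right) + \frac{1}{l{\left(-68,139 \right)} + E} = \left(175466 + 290596\right) + \frac{1}{-68 + i \sqrt{60807}} = 466062 + \frac{1}{-68 + i \sqrt{60807}}$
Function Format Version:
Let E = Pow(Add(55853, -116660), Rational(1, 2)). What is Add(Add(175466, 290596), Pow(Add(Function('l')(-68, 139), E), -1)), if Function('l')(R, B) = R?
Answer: Add(Rational(30494902654, 65431), Mul(Rational(-1, 65431), I, Pow(60807, Rational(1, 2)))) ≈ Add(4.6606e+5, Mul(-0.0037687, I))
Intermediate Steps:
E = Mul(I, Pow(60807, Rational(1, 2))) (E = Pow(-60807, Rational(1, 2)) = Mul(I, Pow(60807, Rational(1, 2))) ≈ Mul(246.59, I))
Add(Add(175466, 290596), Pow(Add(Function('l')(-68, 139), E), -1)) = Add(Add(175466, 290596), Pow(Add(-68, Mul(I, Pow(60807, Rational(1, 2)))), -1)) = Add(466062, Pow(Add(-68, Mul(I, Pow(60807, Rational(1, 2)))), -1))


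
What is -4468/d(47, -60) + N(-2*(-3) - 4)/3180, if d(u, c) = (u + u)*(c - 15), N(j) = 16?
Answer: 119342/186825 ≈ 0.63879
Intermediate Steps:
d(u, c) = 2*u*(-15 + c) (d(u, c) = (2*u)*(-15 + c) = 2*u*(-15 + c))
-4468/d(47, -60) + N(-2*(-3) - 4)/3180 = -4468*1/(94*(-15 - 60)) + 16/3180 = -4468/(2*47*(-75)) + 16*(1/3180) = -4468/(-7050) + 4/795 = -4468*(-1/7050) + 4/795 = 2234/3525 + 4/795 = 119342/186825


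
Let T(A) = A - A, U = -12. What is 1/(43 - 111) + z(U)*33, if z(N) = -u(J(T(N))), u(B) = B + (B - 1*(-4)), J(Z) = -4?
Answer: 8975/68 ≈ 131.99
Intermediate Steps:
T(A) = 0
u(B) = 4 + 2*B (u(B) = B + (B + 4) = B + (4 + B) = 4 + 2*B)
z(N) = 4 (z(N) = -(4 + 2*(-4)) = -(4 - 8) = -1*(-4) = 4)
1/(43 - 111) + z(U)*33 = 1/(43 - 111) + 4*33 = 1/(-68) + 132 = -1/68 + 132 = 8975/68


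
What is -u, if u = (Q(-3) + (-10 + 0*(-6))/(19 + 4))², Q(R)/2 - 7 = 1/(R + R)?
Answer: -833569/4761 ≈ -175.08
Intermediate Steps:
Q(R) = 14 + 1/R (Q(R) = 14 + 2/(R + R) = 14 + 2/((2*R)) = 14 + 2*(1/(2*R)) = 14 + 1/R)
u = 833569/4761 (u = ((14 + 1/(-3)) + (-10 + 0*(-6))/(19 + 4))² = ((14 - ⅓) + (-10 + 0)/23)² = (41/3 - 10*1/23)² = (41/3 - 10/23)² = (913/69)² = 833569/4761 ≈ 175.08)
-u = -1*833569/4761 = -833569/4761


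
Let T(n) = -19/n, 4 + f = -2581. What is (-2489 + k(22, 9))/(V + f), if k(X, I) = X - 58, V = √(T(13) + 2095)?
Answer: 84852625/86841709 + 90900*√273/86841709 ≈ 0.99439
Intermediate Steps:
f = -2585 (f = -4 - 2581 = -2585)
V = 36*√273/13 (V = √(-19/13 + 2095) = √(27216/13) = 36*√273/13 ≈ 45.755)
k(X, I) = -58 + X
(-2489 + k(22, 9))/(V + f) = (-2489 + (-58 + 22))/(36*√273/13 - 2585) = (-2489 - 36)/(-2585 + 36*√273/13) = -2525/(-2585 + 36*√273/13)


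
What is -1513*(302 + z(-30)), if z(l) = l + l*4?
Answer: -229976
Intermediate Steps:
z(l) = 5*l (z(l) = l + 4*l = 5*l)
-1513*(302 + z(-30)) = -1513*(302 + 5*(-30)) = -1513*(302 - 150) = -1513*152 = -229976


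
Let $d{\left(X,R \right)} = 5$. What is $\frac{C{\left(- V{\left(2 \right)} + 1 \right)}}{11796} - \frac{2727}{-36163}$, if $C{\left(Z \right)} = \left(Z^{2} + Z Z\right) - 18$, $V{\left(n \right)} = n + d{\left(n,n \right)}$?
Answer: $\frac{5686749}{71096458} \approx 0.079986$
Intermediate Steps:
$V{\left(n \right)} = 5 + n$ ($V{\left(n \right)} = n + 5 = 5 + n$)
$C{\left(Z \right)} = -18 + 2 Z^{2}$ ($C{\left(Z \right)} = \left(Z^{2} + Z^{2}\right) - 18 = 2 Z^{2} - 18 = -18 + 2 Z^{2}$)
$\frac{C{\left(- V{\left(2 \right)} + 1 \right)}}{11796} - \frac{2727}{-36163} = \frac{-18 + 2 \left(- (5 + 2) + 1\right)^{2}}{11796} - \frac{2727}{-36163} = \left(-18 + 2 \left(\left(-1\right) 7 + 1\right)^{2}\right) \frac{1}{11796} - - \frac{2727}{36163} = \left(-18 + 2 \left(-7 + 1\right)^{2}\right) \frac{1}{11796} + \frac{2727}{36163} = \left(-18 + 2 \left(-6\right)^{2}\right) \frac{1}{11796} + \frac{2727}{36163} = \left(-18 + 2 \cdot 36\right) \frac{1}{11796} + \frac{2727}{36163} = \left(-18 + 72\right) \frac{1}{11796} + \frac{2727}{36163} = 54 \cdot \frac{1}{11796} + \frac{2727}{36163} = \frac{9}{1966} + \frac{2727}{36163} = \frac{5686749}{71096458}$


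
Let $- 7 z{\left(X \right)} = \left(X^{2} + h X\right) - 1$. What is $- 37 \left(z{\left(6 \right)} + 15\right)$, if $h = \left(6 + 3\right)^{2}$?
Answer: $\frac{15392}{7} \approx 2198.9$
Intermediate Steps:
$h = 81$ ($h = 9^{2} = 81$)
$z{\left(X \right)} = \frac{1}{7} - \frac{81 X}{7} - \frac{X^{2}}{7}$ ($z{\left(X \right)} = - \frac{\left(X^{2} + 81 X\right) - 1}{7} = - \frac{-1 + X^{2} + 81 X}{7} = \frac{1}{7} - \frac{81 X}{7} - \frac{X^{2}}{7}$)
$- 37 \left(z{\left(6 \right)} + 15\right) = - 37 \left(\left(\frac{1}{7} - \frac{486}{7} - \frac{6^{2}}{7}\right) + 15\right) = - 37 \left(\left(\frac{1}{7} - \frac{486}{7} - \frac{36}{7}\right) + 15\right) = - 37 \left(- \frac{521}{7} + 15\right) = \left(-37\right) \left(- \frac{416}{7}\right) = \frac{15392}{7}$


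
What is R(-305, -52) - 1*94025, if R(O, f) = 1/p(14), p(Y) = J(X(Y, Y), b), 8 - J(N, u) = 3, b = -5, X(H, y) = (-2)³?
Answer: -470124/5 ≈ -94025.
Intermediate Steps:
X(H, y) = -8
J(N, u) = 5 (J(N, u) = 8 - 1*3 = 8 - 3 = 5)
p(Y) = 5
R(O, f) = ⅕ (R(O, f) = 1/5 = ⅕)
R(-305, -52) - 1*94025 = ⅕ - 1*94025 = ⅕ - 94025 = -470124/5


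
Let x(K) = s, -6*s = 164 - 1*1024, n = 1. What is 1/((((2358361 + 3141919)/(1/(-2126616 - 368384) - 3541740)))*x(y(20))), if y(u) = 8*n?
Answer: -26509923900003/5900975398000000 ≈ -0.0044925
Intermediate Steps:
y(u) = 8 (y(u) = 8*1 = 8)
s = 430/3 (s = -(164 - 1*1024)/6 = -(164 - 1024)/6 = -⅙*(-860) = 430/3 ≈ 143.33)
x(K) = 430/3
1/((((2358361 + 3141919)/(1/(-2126616 - 368384) - 3541740)))*x(y(20))) = 1/((((2358361 + 3141919)/(1/(-2126616 - 368384) - 3541740)))*(430/3)) = (3/430)/(5500280/(1/(-2495000) - 3541740)) = (3/430)/(5500280/(-1/2495000 - 3541740)) = (3/430)/(5500280/(-8836641300001/2495000)) = (3/430)/(5500280*(-2495000/8836641300001)) = (3/430)/(-13723198600000/8836641300001) = -8836641300001/13723198600000*3/430 = -26509923900003/5900975398000000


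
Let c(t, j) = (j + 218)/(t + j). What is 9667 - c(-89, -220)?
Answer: 2987101/309 ≈ 9667.0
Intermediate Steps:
c(t, j) = (218 + j)/(j + t)
9667 - c(-89, -220) = 9667 - (218 - 220)/(-220 - 89) = 9667 - (-2)/(-309) = 9667 - (-1)*(-2)/309 = 9667 - 1*2/309 = 9667 - 2/309 = 2987101/309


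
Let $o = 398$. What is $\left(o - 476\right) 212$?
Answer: $-16536$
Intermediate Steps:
$\left(o - 476\right) 212 = \left(398 - 476\right) 212 = \left(-78\right) 212 = -16536$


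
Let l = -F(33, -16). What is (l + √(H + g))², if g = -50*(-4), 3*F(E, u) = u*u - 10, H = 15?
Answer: (-82 + √215)² ≈ 4534.3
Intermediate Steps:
F(E, u) = -10/3 + u²/3 (F(E, u) = (u*u - 10)/3 = (u² - 10)/3 = (-10 + u²)/3 = -10/3 + u²/3)
g = 200
l = -82 (l = -(-10/3 + (⅓)*(-16)²) = -(-10/3 + (⅓)*256) = -(-10/3 + 256/3) = -1*82 = -82)
(l + √(H + g))² = (-82 + √(15 + 200))² = (-82 + √215)²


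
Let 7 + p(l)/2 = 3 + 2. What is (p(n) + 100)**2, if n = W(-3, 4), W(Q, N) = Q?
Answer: 9216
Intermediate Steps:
n = -3
p(l) = -4 (p(l) = -14 + 2*(3 + 2) = -14 + 2*5 = -14 + 10 = -4)
(p(n) + 100)**2 = (-4 + 100)**2 = 96**2 = 9216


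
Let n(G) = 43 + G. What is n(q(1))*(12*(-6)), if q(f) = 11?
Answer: -3888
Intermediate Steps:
n(q(1))*(12*(-6)) = (43 + 11)*(12*(-6)) = 54*(-72) = -3888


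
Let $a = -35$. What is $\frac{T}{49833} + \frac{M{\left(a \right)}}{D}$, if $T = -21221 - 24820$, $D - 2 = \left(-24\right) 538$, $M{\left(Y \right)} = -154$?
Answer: $- \frac{97785838}{107224005} \approx -0.91198$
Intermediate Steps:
$D = -12910$ ($D = 2 - 12912 = -12910$)
$T = -46041$ ($T = -21221 - 24820 = -46041$)
$\frac{T}{49833} + \frac{M{\left(a \right)}}{D} = - \frac{46041}{49833} - \frac{154}{-12910} = \left(-46041\right) \frac{1}{49833} - - \frac{77}{6455} = - \frac{15347}{16611} + \frac{77}{6455} = - \frac{97785838}{107224005}$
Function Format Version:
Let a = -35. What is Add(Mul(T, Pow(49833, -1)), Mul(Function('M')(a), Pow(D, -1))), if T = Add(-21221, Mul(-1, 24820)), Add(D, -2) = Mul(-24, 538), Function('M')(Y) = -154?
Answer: Rational(-97785838, 107224005) ≈ -0.91198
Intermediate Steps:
D = -12910 (D = Add(2, Mul(-24, 538)) = Add(2, -12912) = -12910)
T = -46041 (T = Add(-21221, -24820) = -46041)
Add(Mul(T, Pow(49833, -1)), Mul(Function('M')(a), Pow(D, -1))) = Add(Mul(-46041, Pow(49833, -1)), Mul(-154, Pow(-12910, -1))) = Add(Mul(-46041, Rational(1, 49833)), Mul(-154, Rational(-1, 12910))) = Add(Rational(-15347, 16611), Rational(77, 6455)) = Rational(-97785838, 107224005)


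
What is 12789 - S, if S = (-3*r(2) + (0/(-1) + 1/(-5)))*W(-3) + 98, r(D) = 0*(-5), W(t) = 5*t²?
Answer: 12700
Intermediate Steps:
r(D) = 0
S = 89 (S = (-3*0 + (0/(-1) + 1/(-5)))*(5*(-3)²) + 98 = (0 + (0*(-1) + 1*(-⅕)))*(5*9) + 98 = (0 + (0 - ⅕))*45 + 98 = (0 - ⅕)*45 + 98 = -⅕*45 + 98 = -9 + 98 = 89)
12789 - S = 12789 - 1*89 = 12789 - 89 = 12700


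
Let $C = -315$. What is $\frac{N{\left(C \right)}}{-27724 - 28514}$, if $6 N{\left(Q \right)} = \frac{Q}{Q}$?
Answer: $- \frac{1}{337428} \approx -2.9636 \cdot 10^{-6}$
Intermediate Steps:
$N{\left(Q \right)} = \frac{1}{6}$ ($N{\left(Q \right)} = \frac{Q \frac{1}{Q}}{6} = \frac{1}{6} \cdot 1 = \frac{1}{6}$)
$\frac{N{\left(C \right)}}{-27724 - 28514} = \frac{1}{6 \left(-27724 - 28514\right)} = \frac{1}{6 \left(-56238\right)} = \frac{1}{6} \left(- \frac{1}{56238}\right) = - \frac{1}{337428}$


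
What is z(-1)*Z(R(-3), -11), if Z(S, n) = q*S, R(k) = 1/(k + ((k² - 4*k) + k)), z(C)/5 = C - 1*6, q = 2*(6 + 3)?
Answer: -42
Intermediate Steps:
q = 18 (q = 2*9 = 18)
z(C) = -30 + 5*C (z(C) = 5*(C - 1*6) = 5*(C - 6) = 5*(-6 + C) = -30 + 5*C)
R(k) = 1/(k² - 2*k) (R(k) = 1/(k + (k² - 3*k)) = 1/(k² - 2*k))
Z(S, n) = 18*S
z(-1)*Z(R(-3), -11) = (-30 + 5*(-1))*(18*(1/((-3)*(-2 - 3)))) = (-30 - 5)*(18*(-⅓/(-5))) = -630*(-⅓*(-⅕)) = -630/15 = -35*6/5 = -42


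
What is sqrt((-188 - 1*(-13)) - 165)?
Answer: 2*I*sqrt(85) ≈ 18.439*I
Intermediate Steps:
sqrt((-188 - 1*(-13)) - 165) = sqrt((-188 + 13) - 165) = sqrt(-175 - 165) = sqrt(-340) = 2*I*sqrt(85)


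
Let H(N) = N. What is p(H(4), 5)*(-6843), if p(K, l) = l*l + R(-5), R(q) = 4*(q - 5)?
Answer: 102645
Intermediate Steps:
R(q) = -20 + 4*q (R(q) = 4*(-5 + q) = -20 + 4*q)
p(K, l) = -40 + l² (p(K, l) = l*l + (-20 + 4*(-5)) = l² + (-20 - 20) = l² - 40 = -40 + l²)
p(H(4), 5)*(-6843) = (-40 + 5²)*(-6843) = (-40 + 25)*(-6843) = -15*(-6843) = 102645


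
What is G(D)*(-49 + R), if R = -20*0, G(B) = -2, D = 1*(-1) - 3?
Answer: 98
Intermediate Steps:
D = -4 (D = -1 - 3 = -4)
R = 0
G(D)*(-49 + R) = -2*(-49 + 0) = -2*(-49) = 98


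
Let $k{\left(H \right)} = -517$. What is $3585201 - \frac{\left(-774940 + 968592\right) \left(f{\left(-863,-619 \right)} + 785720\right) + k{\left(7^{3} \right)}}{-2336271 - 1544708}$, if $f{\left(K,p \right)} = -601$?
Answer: $\frac{14066129655850}{3880979} \approx 3.6244 \cdot 10^{6}$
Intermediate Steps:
$3585201 - \frac{\left(-774940 + 968592\right) \left(f{\left(-863,-619 \right)} + 785720\right) + k{\left(7^{3} \right)}}{-2336271 - 1544708} = 3585201 - \frac{\left(-774940 + 968592\right) \left(-601 + 785720\right) - 517}{-2336271 - 1544708} = 3585201 - \frac{193652 \cdot 785119 - 517}{-3880979} = 3585201 - \left(152039864588 - 517\right) \left(- \frac{1}{3880979}\right) = 3585201 - 152039864071 \left(- \frac{1}{3880979}\right) = 3585201 - - \frac{152039864071}{3880979} = 3585201 + \frac{152039864071}{3880979} = \frac{14066129655850}{3880979}$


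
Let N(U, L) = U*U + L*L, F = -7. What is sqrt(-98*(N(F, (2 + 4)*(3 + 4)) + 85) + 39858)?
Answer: I*sqrt(146146) ≈ 382.29*I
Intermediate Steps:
N(U, L) = L**2 + U**2 (N(U, L) = U**2 + L**2 = L**2 + U**2)
sqrt(-98*(N(F, (2 + 4)*(3 + 4)) + 85) + 39858) = sqrt(-98*((((2 + 4)*(3 + 4))**2 + (-7)**2) + 85) + 39858) = sqrt(-98*(((6*7)**2 + 49) + 85) + 39858) = sqrt(-98*((42**2 + 49) + 85) + 39858) = sqrt(-98*((1764 + 49) + 85) + 39858) = sqrt(-98*(1813 + 85) + 39858) = sqrt(-98*1898 + 39858) = sqrt(-186004 + 39858) = sqrt(-146146) = I*sqrt(146146)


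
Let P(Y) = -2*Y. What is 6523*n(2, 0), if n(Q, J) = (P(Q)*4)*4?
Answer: -417472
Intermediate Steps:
n(Q, J) = -32*Q (n(Q, J) = (-2*Q*4)*4 = -8*Q*4 = -32*Q)
6523*n(2, 0) = 6523*(-32*2) = 6523*(-64) = -417472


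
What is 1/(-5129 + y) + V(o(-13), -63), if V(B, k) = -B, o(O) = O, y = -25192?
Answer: 394172/30321 ≈ 13.000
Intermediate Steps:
1/(-5129 + y) + V(o(-13), -63) = 1/(-5129 - 25192) - 1*(-13) = 1/(-30321) + 13 = -1/30321 + 13 = 394172/30321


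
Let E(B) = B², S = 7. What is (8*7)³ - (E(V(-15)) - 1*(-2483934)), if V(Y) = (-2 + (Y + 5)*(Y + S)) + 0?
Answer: -2314402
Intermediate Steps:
V(Y) = -2 + (5 + Y)*(7 + Y) (V(Y) = (-2 + (Y + 5)*(Y + 7)) + 0 = (-2 + (5 + Y)*(7 + Y)) + 0 = -2 + (5 + Y)*(7 + Y))
(8*7)³ - (E(V(-15)) - 1*(-2483934)) = (8*7)³ - ((33 + (-15)² + 12*(-15))² - 1*(-2483934)) = 56³ - ((33 + 225 - 180)² + 2483934) = 175616 - (78² + 2483934) = 175616 - (6084 + 2483934) = 175616 - 1*2490018 = 175616 - 2490018 = -2314402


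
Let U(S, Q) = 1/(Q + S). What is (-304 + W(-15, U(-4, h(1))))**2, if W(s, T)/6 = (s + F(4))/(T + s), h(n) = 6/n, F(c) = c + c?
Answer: 76247824/841 ≈ 90663.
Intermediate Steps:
F(c) = 2*c
W(s, T) = 6*(8 + s)/(T + s) (W(s, T) = 6*((s + 2*4)/(T + s)) = 6*((s + 8)/(T + s)) = 6*((8 + s)/(T + s)) = 6*(8 + s)/(T + s))
(-304 + W(-15, U(-4, h(1))))**2 = (-304 + 6*(8 - 15)/(1/(6/1 - 4) - 15))**2 = (-304 + 6*(-7)/(1/(6*1 - 4) - 15))**2 = (-304 + 6*(-7)/(1/(6 - 4) - 15))**2 = (-304 + 6*(-7)/(1/2 - 15))**2 = (-304 + 6*(-7)/(-29/2))**2 = (-304 + 6*(-2/29)*(-7))**2 = (-304 + 84/29)**2 = (-8732/29)**2 = 76247824/841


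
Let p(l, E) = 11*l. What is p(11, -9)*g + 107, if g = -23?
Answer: -2676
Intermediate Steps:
p(11, -9)*g + 107 = (11*11)*(-23) + 107 = 121*(-23) + 107 = -2783 + 107 = -2676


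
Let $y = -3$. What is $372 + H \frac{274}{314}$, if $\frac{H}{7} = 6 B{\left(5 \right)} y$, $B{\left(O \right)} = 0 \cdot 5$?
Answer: $372$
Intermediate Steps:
$B{\left(O \right)} = 0$
$H = 0$ ($H = 7 \cdot 6 \cdot 0 \left(-3\right) = 7 \cdot 0 \left(-3\right) = 7 \cdot 0 = 0$)
$372 + H \frac{274}{314} = 372 + 0 \cdot \frac{274}{314} = 372 + 0 \cdot 274 \cdot \frac{1}{314} = 372 + 0 \cdot \frac{137}{157} = 372 + 0 = 372$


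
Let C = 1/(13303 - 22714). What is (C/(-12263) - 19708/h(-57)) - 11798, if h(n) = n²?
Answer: -1475341580182627/124985881719 ≈ -11804.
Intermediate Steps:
C = -1/9411 (C = 1/(-9411) = -1/9411 ≈ -0.00010626)
(C/(-12263) - 19708/h(-57)) - 11798 = (-1/9411/(-12263) - 19708/((-57)²)) - 11798 = (-1/9411*(-1/12263) - 19708/3249) - 11798 = (1/115407093 - 19708*1/3249) - 11798 = (1/115407093 - 19708/3249) - 11798 = -758147661865/124985881719 - 11798 = -1475341580182627/124985881719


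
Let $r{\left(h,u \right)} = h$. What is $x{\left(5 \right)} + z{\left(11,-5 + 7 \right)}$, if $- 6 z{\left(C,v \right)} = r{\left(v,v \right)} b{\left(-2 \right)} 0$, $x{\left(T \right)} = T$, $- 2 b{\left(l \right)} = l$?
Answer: $5$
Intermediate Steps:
$b{\left(l \right)} = - \frac{l}{2}$
$z{\left(C,v \right)} = 0$ ($z{\left(C,v \right)} = - \frac{v \left(\left(- \frac{1}{2}\right) \left(-2\right)\right) 0}{6} = - \frac{v 1 \cdot 0}{6} = - \frac{v 0}{6} = \left(- \frac{1}{6}\right) 0 = 0$)
$x{\left(5 \right)} + z{\left(11,-5 + 7 \right)} = 5 + 0 = 5$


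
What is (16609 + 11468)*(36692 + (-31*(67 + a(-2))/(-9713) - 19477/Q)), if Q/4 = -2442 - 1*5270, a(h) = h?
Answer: 308682789605462433/299626624 ≈ 1.0302e+9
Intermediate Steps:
Q = -30848 (Q = 4*(-2442 - 1*5270) = 4*(-2442 - 5270) = 4*(-7712) = -30848)
(16609 + 11468)*(36692 + (-31*(67 + a(-2))/(-9713) - 19477/Q)) = (16609 + 11468)*(36692 + (-31*(67 - 2)/(-9713) - 19477/(-30848))) = 28077*(36692 + (-31*65*(-1/9713) - 19477*(-1/30848))) = 28077*(36692 + (-2015*(-1/9713) + 19477/30848)) = 28077*(36692 + (2015/9713 + 19477/30848)) = 28077*(36692 + 251338821/299626624) = 28077*(10994151426629/299626624) = 308682789605462433/299626624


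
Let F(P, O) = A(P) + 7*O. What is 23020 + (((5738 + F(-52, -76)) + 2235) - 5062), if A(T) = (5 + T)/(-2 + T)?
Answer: 1371593/54 ≈ 25400.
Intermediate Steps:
A(T) = (5 + T)/(-2 + T)
F(P, O) = 7*O + (5 + P)/(-2 + P) (F(P, O) = (5 + P)/(-2 + P) + 7*O = 7*O + (5 + P)/(-2 + P))
23020 + (((5738 + F(-52, -76)) + 2235) - 5062) = 23020 + (((5738 + (5 - 52 + 7*(-76)*(-2 - 52))/(-2 - 52)) + 2235) - 5062) = 23020 + (((5738 + (5 - 52 + 7*(-76)*(-54))/(-54)) + 2235) - 5062) = 23020 + (((5738 - (5 - 52 + 28728)/54) + 2235) - 5062) = 23020 + (((5738 - 1/54*28681) + 2235) - 5062) = 23020 + (((5738 - 28681/54) + 2235) - 5062) = 23020 + ((281171/54 + 2235) - 5062) = 23020 + (401861/54 - 5062) = 23020 + 128513/54 = 1371593/54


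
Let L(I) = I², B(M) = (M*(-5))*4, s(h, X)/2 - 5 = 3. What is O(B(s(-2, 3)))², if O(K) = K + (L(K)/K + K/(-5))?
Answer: 331776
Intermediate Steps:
s(h, X) = 16 (s(h, X) = 10 + 2*3 = 10 + 6 = 16)
B(M) = -20*M (B(M) = -5*M*4 = -20*M)
O(K) = 9*K/5 (O(K) = K + (K²/K + K/(-5)) = K + (K + K*(-⅕)) = K + (K - K/5) = K + 4*K/5 = 9*K/5)
O(B(s(-2, 3)))² = (9*(-20*16)/5)² = ((9/5)*(-320))² = (-576)² = 331776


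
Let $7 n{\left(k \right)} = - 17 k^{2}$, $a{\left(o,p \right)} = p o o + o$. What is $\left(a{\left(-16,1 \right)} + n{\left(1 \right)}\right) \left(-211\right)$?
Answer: $- \frac{350893}{7} \approx -50128.0$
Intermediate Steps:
$a{\left(o,p \right)} = o + p o^{2}$ ($a{\left(o,p \right)} = o p o + o = p o^{2} + o = o + p o^{2}$)
$n{\left(k \right)} = - \frac{17 k^{2}}{7}$ ($n{\left(k \right)} = \frac{\left(-17\right) k^{2}}{7} = - \frac{17 k^{2}}{7}$)
$\left(a{\left(-16,1 \right)} + n{\left(1 \right)}\right) \left(-211\right) = \left(- 16 \left(1 - 16\right) - \frac{17 \cdot 1^{2}}{7}\right) \left(-211\right) = \left(- 16 \left(1 - 16\right) - \frac{17}{7}\right) \left(-211\right) = \left(\left(-16\right) \left(-15\right) - \frac{17}{7}\right) \left(-211\right) = \left(240 - \frac{17}{7}\right) \left(-211\right) = \frac{1663}{7} \left(-211\right) = - \frac{350893}{7}$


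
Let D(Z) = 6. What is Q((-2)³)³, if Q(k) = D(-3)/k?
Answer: -27/64 ≈ -0.42188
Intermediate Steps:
Q(k) = 6/k
Q((-2)³)³ = (6/((-2)³))³ = (6/(-8))³ = (6*(-⅛))³ = (-¾)³ = -27/64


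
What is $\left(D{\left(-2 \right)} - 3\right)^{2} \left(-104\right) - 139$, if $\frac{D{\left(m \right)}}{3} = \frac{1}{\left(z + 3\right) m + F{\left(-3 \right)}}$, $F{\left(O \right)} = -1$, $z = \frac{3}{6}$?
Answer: $- \frac{10589}{8} \approx -1323.6$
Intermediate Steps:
$z = \frac{1}{2}$ ($z = 3 \cdot \frac{1}{6} = \frac{1}{2} \approx 0.5$)
$D{\left(m \right)} = \frac{3}{-1 + \frac{7 m}{2}}$ ($D{\left(m \right)} = \frac{3}{\left(\frac{1}{2} + 3\right) m - 1} = \frac{3}{\frac{7 m}{2} - 1} = \frac{3}{-1 + \frac{7 m}{2}}$)
$\left(D{\left(-2 \right)} - 3\right)^{2} \left(-104\right) - 139 = \left(\frac{6}{-2 + 7 \left(-2\right)} - 3\right)^{2} \left(-104\right) - 139 = \left(\frac{6}{-2 - 14} - 3\right)^{2} \left(-104\right) - 139 = \left(\frac{6}{-16} - 3\right)^{2} \left(-104\right) - 139 = \left(6 \left(- \frac{1}{16}\right) - 3\right)^{2} \left(-104\right) - 139 = \left(- \frac{3}{8} - 3\right)^{2} \left(-104\right) - 139 = \left(- \frac{27}{8}\right)^{2} \left(-104\right) - 139 = \frac{729}{64} \left(-104\right) - 139 = - \frac{9477}{8} - 139 = - \frac{10589}{8}$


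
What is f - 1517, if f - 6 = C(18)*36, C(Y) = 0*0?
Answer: -1511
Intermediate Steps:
C(Y) = 0
f = 6 (f = 6 + 0*36 = 6 + 0 = 6)
f - 1517 = 6 - 1517 = -1511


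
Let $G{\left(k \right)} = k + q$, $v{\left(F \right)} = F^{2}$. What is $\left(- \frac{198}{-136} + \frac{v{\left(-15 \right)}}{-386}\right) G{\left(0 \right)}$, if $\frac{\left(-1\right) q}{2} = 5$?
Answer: $- \frac{57285}{6562} \approx -8.7298$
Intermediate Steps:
$q = -10$ ($q = \left(-2\right) 5 = -10$)
$G{\left(k \right)} = -10 + k$ ($G{\left(k \right)} = k - 10 = -10 + k$)
$\left(- \frac{198}{-136} + \frac{v{\left(-15 \right)}}{-386}\right) G{\left(0 \right)} = \left(- \frac{198}{-136} + \frac{\left(-15\right)^{2}}{-386}\right) \left(-10 + 0\right) = \left(\left(-198\right) \left(- \frac{1}{136}\right) + 225 \left(- \frac{1}{386}\right)\right) \left(-10\right) = \left(\frac{99}{68} - \frac{225}{386}\right) \left(-10\right) = \frac{11457}{13124} \left(-10\right) = - \frac{57285}{6562}$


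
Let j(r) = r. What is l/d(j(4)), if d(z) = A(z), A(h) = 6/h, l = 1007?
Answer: 2014/3 ≈ 671.33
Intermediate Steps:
d(z) = 6/z
l/d(j(4)) = 1007/((6/4)) = 1007/((6*(¼))) = 1007/(3/2) = 1007*(⅔) = 2014/3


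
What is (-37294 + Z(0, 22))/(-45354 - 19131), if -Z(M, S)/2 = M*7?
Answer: 37294/64485 ≈ 0.57834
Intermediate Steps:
Z(M, S) = -14*M (Z(M, S) = -2*M*7 = -14*M)
(-37294 + Z(0, 22))/(-45354 - 19131) = (-37294 - 14*0)/(-45354 - 19131) = (-37294 + 0)/(-64485) = -37294*(-1/64485) = 37294/64485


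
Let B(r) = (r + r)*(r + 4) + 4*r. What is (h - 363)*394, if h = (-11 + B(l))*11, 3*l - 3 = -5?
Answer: -1993640/9 ≈ -2.2152e+5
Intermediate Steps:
l = -⅔ (l = 1 + (⅓)*(-5) = 1 - 5/3 = -⅔ ≈ -0.66667)
B(r) = 4*r + 2*r*(4 + r) (B(r) = (2*r)*(4 + r) + 4*r = 2*r*(4 + r) + 4*r = 4*r + 2*r*(4 + r))
h = -1793/9 (h = (-11 + 2*(-⅔)*(6 - ⅔))*11 = (-11 + 2*(-⅔)*(16/3))*11 = (-11 - 64/9)*11 = -163/9*11 = -1793/9 ≈ -199.22)
(h - 363)*394 = (-1793/9 - 363)*394 = -5060/9*394 = -1993640/9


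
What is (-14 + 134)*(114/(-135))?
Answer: -304/3 ≈ -101.33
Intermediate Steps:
(-14 + 134)*(114/(-135)) = 120*(114*(-1/135)) = 120*(-38/45) = -304/3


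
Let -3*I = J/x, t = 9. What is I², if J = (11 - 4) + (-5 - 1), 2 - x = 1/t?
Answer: 9/289 ≈ 0.031142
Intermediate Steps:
x = 17/9 (x = 2 - 1/9 = 2 - 1*⅑ = 2 - ⅑ = 17/9 ≈ 1.8889)
J = 1 (J = 7 - 6 = 1)
I = -3/17 (I = -1/(3*17/9) = -3/17 ≈ -0.17647)
I² = (-3/17)² = 9/289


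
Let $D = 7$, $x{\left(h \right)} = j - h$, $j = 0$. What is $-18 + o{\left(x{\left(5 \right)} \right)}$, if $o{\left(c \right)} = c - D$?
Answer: $-30$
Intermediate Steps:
$x{\left(h \right)} = - h$ ($x{\left(h \right)} = 0 - h = - h$)
$o{\left(c \right)} = -7 + c$ ($o{\left(c \right)} = c - 7 = -7 + c$)
$-18 + o{\left(x{\left(5 \right)} \right)} = -18 - 12 = -30$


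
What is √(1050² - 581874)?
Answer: √520626 ≈ 721.54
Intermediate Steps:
√(1050² - 581874) = √(1102500 - 581874) = √520626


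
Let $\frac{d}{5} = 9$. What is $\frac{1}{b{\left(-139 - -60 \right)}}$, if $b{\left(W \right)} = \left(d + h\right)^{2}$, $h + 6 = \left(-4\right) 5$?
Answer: $\frac{1}{361} \approx 0.0027701$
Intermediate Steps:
$h = -26$ ($h = -6 - 20 = -26$)
$d = 45$ ($d = 5 \cdot 9 = 45$)
$b{\left(W \right)} = 361$ ($b{\left(W \right)} = \left(45 - 26\right)^{2} = 19^{2} = 361$)
$\frac{1}{b{\left(-139 - -60 \right)}} = \frac{1}{361}$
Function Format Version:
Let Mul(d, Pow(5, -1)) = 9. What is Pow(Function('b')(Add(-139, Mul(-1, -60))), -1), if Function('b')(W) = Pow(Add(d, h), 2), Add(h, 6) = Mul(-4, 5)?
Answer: Rational(1, 361) ≈ 0.0027701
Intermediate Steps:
h = -26 (h = Add(-6, Mul(-4, 5)) = Add(-6, -20) = -26)
d = 45 (d = Mul(5, 9) = 45)
Function('b')(W) = 361 (Function('b')(W) = Pow(Add(45, -26), 2) = Pow(19, 2) = 361)
Pow(Function('b')(Add(-139, Mul(-1, -60))), -1) = Pow(361, -1) = Rational(1, 361)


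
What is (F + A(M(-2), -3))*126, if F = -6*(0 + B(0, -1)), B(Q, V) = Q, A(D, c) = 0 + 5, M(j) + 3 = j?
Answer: 630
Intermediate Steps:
M(j) = -3 + j
A(D, c) = 5
F = 0 (F = -6*(0 + 0) = -6*0 = 0)
(F + A(M(-2), -3))*126 = (0 + 5)*126 = 5*126 = 630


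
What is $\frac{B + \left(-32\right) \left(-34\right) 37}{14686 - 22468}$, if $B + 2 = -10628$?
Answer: $- \frac{14813}{3891} \approx -3.807$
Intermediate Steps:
$B = -10630$ ($B = -2 - 10628 = -10630$)
$\frac{B + \left(-32\right) \left(-34\right) 37}{14686 - 22468} = \frac{-10630 + \left(-32\right) \left(-34\right) 37}{14686 - 22468} = \frac{-10630 + 1088 \cdot 37}{-7782} = \left(-10630 + 40256\right) \left(- \frac{1}{7782}\right) = 29626 \left(- \frac{1}{7782}\right) = - \frac{14813}{3891}$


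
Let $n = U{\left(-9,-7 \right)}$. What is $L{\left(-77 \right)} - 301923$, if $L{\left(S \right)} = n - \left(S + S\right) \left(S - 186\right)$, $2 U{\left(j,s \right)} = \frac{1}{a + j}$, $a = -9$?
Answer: $- \frac{12327301}{36} \approx -3.4243 \cdot 10^{5}$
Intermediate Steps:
$U{\left(j,s \right)} = \frac{1}{2 \left(-9 + j\right)}$
$n = - \frac{1}{36}$ ($n = \frac{1}{2 \left(-9 - 9\right)} = \frac{1}{2 \left(-18\right)} = \frac{1}{2} \left(- \frac{1}{18}\right) = - \frac{1}{36} \approx -0.027778$)
$L{\left(S \right)} = - \frac{1}{36} - 2 S \left(-186 + S\right)$ ($L{\left(S \right)} = - \frac{1}{36} - \left(S + S\right) \left(S - 186\right) = - \frac{1}{36} - 2 S \left(-186 + S\right)$)
$L{\left(-77 \right)} - 301923 = \left(- \frac{1}{36} - 2 \left(-77\right)^{2} + 372 \left(-77\right)\right) - 301923 = \left(- \frac{1}{36} - 11858 - 28644\right) - 301923 = - \frac{1458073}{36} - 301923 = - \frac{12327301}{36}$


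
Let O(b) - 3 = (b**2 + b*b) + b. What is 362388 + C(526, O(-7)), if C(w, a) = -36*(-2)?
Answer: 362460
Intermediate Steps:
O(b) = 3 + b + 2*b**2 (O(b) = 3 + ((b**2 + b*b) + b) = 3 + ((b**2 + b**2) + b) = 3 + (2*b**2 + b) = 3 + (b + 2*b**2) = 3 + b + 2*b**2)
C(w, a) = 72
362388 + C(526, O(-7)) = 362388 + 72 = 362460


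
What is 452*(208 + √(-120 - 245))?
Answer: 94016 + 452*I*√365 ≈ 94016.0 + 8635.5*I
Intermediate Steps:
452*(208 + √(-120 - 245)) = 452*(208 + √(-365)) = 452*(208 + I*√365) = 94016 + 452*I*√365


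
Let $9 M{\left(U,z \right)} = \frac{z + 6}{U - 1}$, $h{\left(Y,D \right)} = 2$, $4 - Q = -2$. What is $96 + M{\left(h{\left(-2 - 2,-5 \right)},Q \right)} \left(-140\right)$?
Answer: $- \frac{272}{3} \approx -90.667$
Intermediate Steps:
$Q = 6$ ($Q = 4 - -2 = 4 + 2 = 6$)
$M{\left(U,z \right)} = \frac{6 + z}{9 \left(-1 + U\right)}$ ($M{\left(U,z \right)} = \frac{\left(z + 6\right) \frac{1}{U - 1}}{9} = \frac{\left(6 + z\right) \frac{1}{-1 + U}}{9} = \frac{\frac{1}{-1 + U} \left(6 + z\right)}{9} = \frac{6 + z}{9 \left(-1 + U\right)}$)
$96 + M{\left(h{\left(-2 - 2,-5 \right)},Q \right)} \left(-140\right) = 96 + \frac{6 + 6}{9 \left(-1 + 2\right)} \left(-140\right) = 96 + \frac{1}{9} \cdot 1^{-1} \cdot 12 \left(-140\right) = 96 + \frac{1}{9} \cdot 1 \cdot 12 \left(-140\right) = 96 + \frac{4}{3} \left(-140\right) = 96 - \frac{560}{3} = - \frac{272}{3}$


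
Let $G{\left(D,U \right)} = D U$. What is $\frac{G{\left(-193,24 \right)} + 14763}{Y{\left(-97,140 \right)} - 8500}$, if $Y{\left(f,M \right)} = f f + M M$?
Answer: $\frac{10131}{20509} \approx 0.49398$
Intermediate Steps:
$Y{\left(f,M \right)} = M^{2} + f^{2}$ ($Y{\left(f,M \right)} = f^{2} + M^{2} = M^{2} + f^{2}$)
$\frac{G{\left(-193,24 \right)} + 14763}{Y{\left(-97,140 \right)} - 8500} = \frac{\left(-193\right) 24 + 14763}{\left(140^{2} + \left(-97\right)^{2}\right) - 8500} = \frac{-4632 + 14763}{\left(19600 + 9409\right) - 8500} = \frac{10131}{29009 - 8500} = \frac{10131}{20509}$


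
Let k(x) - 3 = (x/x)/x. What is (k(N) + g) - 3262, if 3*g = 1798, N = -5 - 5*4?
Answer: -199478/75 ≈ -2659.7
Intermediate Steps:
N = -25 (N = -5 - 20 = -25)
k(x) = 3 + 1/x (k(x) = 3 + (x/x)/x = 3 + 1/x)
g = 1798/3 (g = (1/3)*1798 = 1798/3 ≈ 599.33)
(k(N) + g) - 3262 = ((3 + 1/(-25)) + 1798/3) - 3262 = ((3 - 1/25) + 1798/3) - 3262 = (74/25 + 1798/3) - 3262 = 45172/75 - 3262 = -199478/75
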